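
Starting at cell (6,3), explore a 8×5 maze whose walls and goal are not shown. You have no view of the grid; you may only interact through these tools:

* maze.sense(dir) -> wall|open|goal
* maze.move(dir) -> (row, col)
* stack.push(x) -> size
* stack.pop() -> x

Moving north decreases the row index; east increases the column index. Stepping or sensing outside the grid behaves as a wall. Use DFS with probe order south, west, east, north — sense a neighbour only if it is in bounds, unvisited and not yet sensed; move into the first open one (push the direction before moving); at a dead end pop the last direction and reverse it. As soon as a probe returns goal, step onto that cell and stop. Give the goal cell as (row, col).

>>> maze.sense south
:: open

>>> stack.push south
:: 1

>>> maze.move south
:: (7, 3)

>>> maze.sense west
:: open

>>> stack.push west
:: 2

>>> maze.move west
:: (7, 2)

>>> maze.sense west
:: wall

>>> maze.sense north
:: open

>>> stack.push north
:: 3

>>> maze.move north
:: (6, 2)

>>> maze.sense west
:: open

>>> stack.push west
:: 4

>>> maze.move west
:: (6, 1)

>>> maze.sense west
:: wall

>>> maze.sense north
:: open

>>> stack.push north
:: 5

>>> maze.move north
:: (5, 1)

>>> maze.sense west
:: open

>>> stack.push west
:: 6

>>> maze.move west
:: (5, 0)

>>> maze.sense north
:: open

>>> stack.push north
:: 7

>>> maze.move north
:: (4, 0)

>>> maze.sense east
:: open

>>> stack.push east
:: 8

>>> maze.move east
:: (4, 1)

>>> maze.sense east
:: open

>>> stack.push east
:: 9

>>> maze.move east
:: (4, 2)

>>> maze.sense south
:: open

>>> stack.push south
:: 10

>>> maze.move south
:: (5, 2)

>>> maze.sense east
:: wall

>>> stack.pop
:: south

>>> maze.move north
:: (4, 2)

>>> maze.sense east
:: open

>>> stack.push east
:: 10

>>> maze.move east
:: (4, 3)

>>> maze.sense east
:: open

>>> stack.push east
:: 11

>>> maze.move east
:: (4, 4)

>>> maze.sense south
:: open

>>> stack.push south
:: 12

>>> maze.move south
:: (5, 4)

>>> maze.sense south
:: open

>>> stack.push south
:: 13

>>> maze.move south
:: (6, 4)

>>> maze.sense south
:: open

>>> stack.push south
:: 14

>>> maze.move south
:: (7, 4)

>>> stack.pop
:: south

>>> maze.move north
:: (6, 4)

>>> stack.pop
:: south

>>> maze.move north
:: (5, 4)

>>> stack.pop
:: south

>>> maze.move north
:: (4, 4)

>>> maze.sense north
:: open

>>> stack.push north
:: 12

>>> maze.move north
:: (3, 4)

>>> maze.sense west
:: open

>>> stack.push west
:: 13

>>> maze.move west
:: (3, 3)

>>> maze.sense west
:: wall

>>> maze.sense north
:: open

>>> stack.push north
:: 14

>>> maze.move north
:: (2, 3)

>>> maze.sense west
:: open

>>> stack.push west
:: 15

>>> maze.move west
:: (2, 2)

>>> maze.sense west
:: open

>>> stack.push west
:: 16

>>> maze.move west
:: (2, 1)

>>> maze.sense south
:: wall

>>> maze.sense west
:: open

>>> stack.push west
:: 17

>>> maze.move west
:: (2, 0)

>>> maze.sense south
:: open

>>> stack.push south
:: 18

>>> maze.move south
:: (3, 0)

>>> stack.pop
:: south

>>> maze.move north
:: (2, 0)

>>> maze.sense north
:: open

>>> stack.push north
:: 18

>>> maze.move north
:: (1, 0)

>>> maze.sense east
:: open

>>> stack.push east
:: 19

>>> maze.move east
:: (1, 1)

>>> maze.sense east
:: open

>>> stack.push east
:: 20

>>> maze.move east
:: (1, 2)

>>> maze.sense east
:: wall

>>> maze.sense north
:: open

>>> stack.push north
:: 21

>>> maze.move north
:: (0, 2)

>>> maze.sense west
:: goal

>>> maze.move west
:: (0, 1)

Answer: (0, 1)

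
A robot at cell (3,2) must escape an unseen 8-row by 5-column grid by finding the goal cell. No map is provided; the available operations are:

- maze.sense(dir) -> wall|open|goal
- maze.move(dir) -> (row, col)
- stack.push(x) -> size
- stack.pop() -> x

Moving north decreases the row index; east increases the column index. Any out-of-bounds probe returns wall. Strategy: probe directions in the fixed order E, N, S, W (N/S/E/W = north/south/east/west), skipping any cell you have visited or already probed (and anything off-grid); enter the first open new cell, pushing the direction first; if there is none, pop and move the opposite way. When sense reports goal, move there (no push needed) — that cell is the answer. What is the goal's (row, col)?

;; maze.sense(dir='east') -> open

;; stack.push(x='east') -> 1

;; maze.move(dir='east') -> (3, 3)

;; maze.sense(dir='east') -> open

;; stack.push(x='east') -> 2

;; maze.move(dir='east') -> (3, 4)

;; maze.sense(dir='north') -> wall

;; maze.sense(dir='south') -> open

;; stack.push(x='south') -> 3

;; maze.move(dir='south') -> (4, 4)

;; maze.sense(dir='south') -> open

;; stack.push(x='south') -> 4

;; maze.move(dir='south') -> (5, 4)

;; maze.sense(dir='south') -> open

;; stack.push(x='south') -> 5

;; maze.move(dir='south') -> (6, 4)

;; maze.sense(dir='south') -> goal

;; maze.move(dir='south') -> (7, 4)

Answer: (7, 4)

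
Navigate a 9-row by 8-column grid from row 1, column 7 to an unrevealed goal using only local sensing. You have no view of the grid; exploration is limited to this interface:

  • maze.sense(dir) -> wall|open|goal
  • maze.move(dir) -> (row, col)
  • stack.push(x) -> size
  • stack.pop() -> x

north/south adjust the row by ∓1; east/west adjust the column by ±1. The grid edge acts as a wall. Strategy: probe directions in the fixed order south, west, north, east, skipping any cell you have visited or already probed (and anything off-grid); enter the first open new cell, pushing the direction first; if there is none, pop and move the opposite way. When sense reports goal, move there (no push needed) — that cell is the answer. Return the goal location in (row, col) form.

Then maze.sense on dir='south', : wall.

Invoking maze.sense on dir='west', giving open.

I try stack.push on x='west', — result: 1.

I try maze.move on dir='west', → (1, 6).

I call maze.sense on dir='south', and see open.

Calling stack.push on x='south', yielding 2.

I invoke maze.move on dir='south', — result: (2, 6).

Calling maze.sense on dir='south', → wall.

I invoke maze.sense on dir='west', which returns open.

Invoking stack.push on x='west', giving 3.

I invoke maze.move on dir='west', — result: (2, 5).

Next I call maze.sense on dir='south', → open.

Now I run stack.push on x='south', — result: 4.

I invoke maze.move on dir='south', and get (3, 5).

Using maze.sense on dir='south', → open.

I use stack.push on x='south', : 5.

Using maze.move on dir='south', → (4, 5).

Using maze.sense on dir='south', : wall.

I call maze.sense on dir='west', and observe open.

Now I run stack.push on x='west', — result: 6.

I invoke maze.move on dir='west', → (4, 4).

I try maze.sense on dir='south', which returns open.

I use stack.push on x='south', and get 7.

I run maze.move on dir='south', and observe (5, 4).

I try maze.sense on dir='south', and observe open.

I run stack.push on x='south', → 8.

Using maze.move on dir='south', and observe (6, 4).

Calling maze.sense on dir='south', — result: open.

Then stack.push on x='south', giving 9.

Calling maze.move on dir='south', : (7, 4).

I invoke maze.sense on dir='south', and get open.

Next I call stack.push on x='south', → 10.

I try maze.move on dir='south', and get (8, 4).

Next I call maze.sense on dir='west', giving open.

I try stack.push on x='west', and get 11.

I run maze.move on dir='west', giving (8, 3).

I invoke maze.sense on dir='west', and get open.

Next I call stack.push on x='west', : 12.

I invoke maze.move on dir='west', and observe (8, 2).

I call maze.sense on dir='west', which returns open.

Using stack.push on x='west', yielding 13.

Now I run maze.move on dir='west', yielding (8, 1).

Calling maze.sense on dir='west', and get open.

Calling stack.push on x='west', yielding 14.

Invoking maze.move on dir='west', giving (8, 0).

Then maze.sense on dir='north', → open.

I invoke stack.push on x='north', → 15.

Using maze.move on dir='north', and observe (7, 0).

I use maze.sense on dir='north', : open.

Then stack.push on x='north', and see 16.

I try maze.move on dir='north', yielding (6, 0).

I run maze.sense on dir='north', → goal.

Using maze.move on dir='north', — result: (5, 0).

Answer: (5, 0)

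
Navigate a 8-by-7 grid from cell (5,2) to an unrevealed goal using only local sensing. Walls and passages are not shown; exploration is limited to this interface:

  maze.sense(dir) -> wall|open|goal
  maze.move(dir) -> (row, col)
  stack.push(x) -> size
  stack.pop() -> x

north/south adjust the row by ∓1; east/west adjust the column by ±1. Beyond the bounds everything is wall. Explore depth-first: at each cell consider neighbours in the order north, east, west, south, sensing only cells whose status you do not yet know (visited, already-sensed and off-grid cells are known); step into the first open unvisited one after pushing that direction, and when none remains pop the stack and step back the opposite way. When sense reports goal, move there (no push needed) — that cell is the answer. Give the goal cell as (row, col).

Do: maze.sense[north]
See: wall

Do: maze.sense[east]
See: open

Do: stack.push[east]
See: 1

Do: maze.move[east]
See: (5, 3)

Do: maze.sense[north]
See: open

Do: stack.push[north]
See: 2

Do: maze.move[north]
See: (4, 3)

Do: maze.sense[north]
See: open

Do: stack.push[north]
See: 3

Do: maze.move[north]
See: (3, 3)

Do: maze.sense[north]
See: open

Do: stack.push[north]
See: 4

Do: maze.move[north]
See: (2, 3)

Do: maze.sense[north]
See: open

Do: stack.push[north]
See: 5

Do: maze.move[north]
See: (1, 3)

Do: maze.sense[north]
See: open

Do: stack.push[north]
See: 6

Do: maze.move[north]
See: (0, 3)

Do: maze.sense[east]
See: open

Do: stack.push[east]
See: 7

Do: maze.move[east]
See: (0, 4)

Do: maze.sense[east]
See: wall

Do: maze.sense[south]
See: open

Do: stack.push[south]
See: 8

Do: maze.move[south]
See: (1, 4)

Do: maze.sense[east]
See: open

Do: stack.push[east]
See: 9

Do: maze.move[east]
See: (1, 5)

Do: maze.sense[east]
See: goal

Do: maze.move[east]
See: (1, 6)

Answer: (1, 6)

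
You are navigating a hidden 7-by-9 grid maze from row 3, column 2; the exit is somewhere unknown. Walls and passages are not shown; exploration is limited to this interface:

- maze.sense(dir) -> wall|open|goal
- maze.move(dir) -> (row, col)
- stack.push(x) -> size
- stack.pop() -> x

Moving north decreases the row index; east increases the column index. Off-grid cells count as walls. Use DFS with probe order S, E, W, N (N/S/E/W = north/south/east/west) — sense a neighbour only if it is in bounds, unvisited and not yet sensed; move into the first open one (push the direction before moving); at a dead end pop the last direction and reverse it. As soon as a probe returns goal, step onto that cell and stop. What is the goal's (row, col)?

~$ sense dir='south'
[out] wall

~$ sense dir='east'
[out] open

~$ push x='east'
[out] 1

~$ move dir='east'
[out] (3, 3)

~$ sense dir='south'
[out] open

~$ push x='south'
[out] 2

~$ move dir='south'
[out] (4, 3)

~$ sense dir='south'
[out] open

~$ push x='south'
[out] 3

~$ move dir='south'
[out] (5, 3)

~$ sense dir='south'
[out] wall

~$ sense dir='east'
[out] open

~$ push x='east'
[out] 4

~$ move dir='east'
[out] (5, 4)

~$ sense dir='south'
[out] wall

~$ sense dir='east'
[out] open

~$ push x='east'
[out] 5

~$ move dir='east'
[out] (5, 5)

~$ sense dir='south'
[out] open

~$ push x='south'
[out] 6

~$ move dir='south'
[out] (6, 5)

~$ sense dir='east'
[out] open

~$ push x='east'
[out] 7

~$ move dir='east'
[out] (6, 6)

~$ sense dir='east'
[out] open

~$ push x='east'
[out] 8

~$ move dir='east'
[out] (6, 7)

~$ sense dir='east'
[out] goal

~$ move dir='east'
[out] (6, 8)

Answer: (6, 8)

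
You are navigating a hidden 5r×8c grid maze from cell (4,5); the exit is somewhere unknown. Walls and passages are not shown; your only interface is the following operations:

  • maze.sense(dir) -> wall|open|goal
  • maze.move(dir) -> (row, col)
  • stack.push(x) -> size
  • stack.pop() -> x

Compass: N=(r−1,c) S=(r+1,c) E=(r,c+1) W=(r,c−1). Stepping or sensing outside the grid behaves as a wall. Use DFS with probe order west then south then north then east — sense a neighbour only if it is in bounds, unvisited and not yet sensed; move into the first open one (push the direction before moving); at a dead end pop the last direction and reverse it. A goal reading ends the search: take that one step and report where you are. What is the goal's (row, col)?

Step: maze.sense[dir=west]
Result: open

Step: stack.push[x=west]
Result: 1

Step: maze.move[dir=west]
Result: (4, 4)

Step: maze.sense[dir=west]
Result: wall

Step: maze.sense[dir=north]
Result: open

Step: stack.push[x=north]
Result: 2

Step: maze.move[dir=north]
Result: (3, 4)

Step: maze.sense[dir=west]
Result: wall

Step: maze.sense[dir=north]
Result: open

Step: stack.push[x=north]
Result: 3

Step: maze.move[dir=north]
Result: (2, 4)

Step: maze.sense[dir=west]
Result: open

Step: stack.push[x=west]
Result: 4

Step: maze.move[dir=west]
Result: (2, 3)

Step: maze.sense[dir=west]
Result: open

Step: stack.push[x=west]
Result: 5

Step: maze.move[dir=west]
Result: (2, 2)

Step: maze.sense[dir=west]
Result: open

Step: stack.push[x=west]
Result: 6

Step: maze.move[dir=west]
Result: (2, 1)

Step: maze.sense[dir=west]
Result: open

Step: stack.push[x=west]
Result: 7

Step: maze.move[dir=west]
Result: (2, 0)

Step: maze.sense[dir=south]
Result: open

Step: stack.push[x=south]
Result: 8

Step: maze.move[dir=south]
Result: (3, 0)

Step: maze.sense[dir=south]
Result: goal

Step: maze.move[dir=south]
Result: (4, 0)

Answer: (4, 0)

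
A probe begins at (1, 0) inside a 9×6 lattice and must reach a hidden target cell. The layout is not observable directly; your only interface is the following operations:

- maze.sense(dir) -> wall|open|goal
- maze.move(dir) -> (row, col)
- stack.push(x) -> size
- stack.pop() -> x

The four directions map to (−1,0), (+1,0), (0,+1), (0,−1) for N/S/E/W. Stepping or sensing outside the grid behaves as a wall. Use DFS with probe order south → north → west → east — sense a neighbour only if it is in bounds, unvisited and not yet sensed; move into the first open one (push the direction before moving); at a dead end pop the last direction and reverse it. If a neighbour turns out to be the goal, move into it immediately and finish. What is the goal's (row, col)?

Then sense with south, which returns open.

Calling push with south, yielding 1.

I try move with south, and observe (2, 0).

Invoking sense with south, which returns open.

Now I run push with south, : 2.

Then move with south, — result: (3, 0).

I run sense with south, giving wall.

I use sense with east, which returns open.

I use push with east, : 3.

I use move with east, → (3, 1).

I call sense with south, and see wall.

I call sense with north, and get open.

I invoke push with north, yielding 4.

I run move with north, : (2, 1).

Using sense with north, — result: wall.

I try sense with east, — result: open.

I call push with east, yielding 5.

I use move with east, and see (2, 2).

I invoke sense with south, giving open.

Now I run push with south, → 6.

Then move with south, : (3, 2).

Calling sense with south, giving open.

Invoking push with south, which returns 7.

I try move with south, yielding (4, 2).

I use sense with south, and get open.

Invoking push with south, which returns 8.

Now I run move with south, yielding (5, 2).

Invoking sense with south, and observe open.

I run push with south, yielding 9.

I invoke move with south, and observe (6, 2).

I try sense with south, giving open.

Invoking push with south, — result: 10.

Then move with south, and see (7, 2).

I try sense with south, and see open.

I try push with south, → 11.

I invoke move with south, and see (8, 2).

Now I run sense with west, : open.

I try push with west, and get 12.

I invoke move with west, → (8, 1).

Then sense with north, and see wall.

Calling sense with west, giving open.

Calling push with west, — result: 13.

I use move with west, giving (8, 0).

I invoke sense with north, → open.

Invoking push with north, giving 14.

I call move with north, giving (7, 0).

I call sense with north, : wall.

Using pop(), giving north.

I invoke move with south, yielding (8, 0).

Now I run pop(), : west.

Calling move with east, and see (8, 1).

I try pop, giving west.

I use move with east, and see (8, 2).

Next I call sense with east, giving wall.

I run pop(), — result: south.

I call move with north, and observe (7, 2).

Calling sense with east, and get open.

I call push with east, giving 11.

Next I call move with east, yielding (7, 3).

Using sense with north, : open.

I call push with north, — result: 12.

I use move with north, yielding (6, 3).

I invoke sense with north, — result: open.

I invoke push with north, — result: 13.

Invoking move with north, and observe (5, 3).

I try sense with north, and see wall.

Invoking sense with east, and observe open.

I invoke push with east, and see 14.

I try move with east, and see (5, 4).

Calling sense with south, — result: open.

Next I call push with south, and get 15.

Then move with south, → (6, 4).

I invoke sense with south, giving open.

Next I call push with south, which returns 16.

I call move with south, and get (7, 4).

I use sense with south, — result: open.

I run push with south, giving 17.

I run move with south, and get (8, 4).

Now I run sense with east, → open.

I invoke push with east, : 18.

Next I call move with east, : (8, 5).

I use sense with north, and observe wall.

I call pop, : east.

Using move with west, : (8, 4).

I use pop, — result: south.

Then move with north, : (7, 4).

Then pop(), → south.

I invoke move with north, giving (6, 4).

I use sense with east, yielding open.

I use push with east, → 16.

Then move with east, which returns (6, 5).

Next I call sense with north, → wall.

I invoke pop(), → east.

Next I call move with west, and observe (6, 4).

I use pop, : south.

I run move with north, which returns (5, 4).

I run sense with north, → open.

Now I run push with north, — result: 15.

I run move with north, and observe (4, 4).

Invoking sense with north, and get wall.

I use sense with east, and see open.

Now I run push with east, and see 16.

Next I call move with east, giving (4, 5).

I use sense with north, : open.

I invoke push with north, which returns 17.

Calling move with north, yielding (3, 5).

I call sense with north, and get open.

Then push with north, yielding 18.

I run move with north, — result: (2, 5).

I use sense with north, and get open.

Using push with north, — result: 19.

I use move with north, yielding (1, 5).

Now I run sense with north, — result: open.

Calling push with north, and see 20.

Invoking move with north, : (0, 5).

Invoking sense with west, yielding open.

Next I call push with west, → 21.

Then move with west, and get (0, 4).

I run sense with south, giving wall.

I call sense with west, and observe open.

Next I call push with west, which returns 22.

I invoke move with west, giving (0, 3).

I run sense with south, : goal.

Invoking move with south, and observe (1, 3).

Answer: (1, 3)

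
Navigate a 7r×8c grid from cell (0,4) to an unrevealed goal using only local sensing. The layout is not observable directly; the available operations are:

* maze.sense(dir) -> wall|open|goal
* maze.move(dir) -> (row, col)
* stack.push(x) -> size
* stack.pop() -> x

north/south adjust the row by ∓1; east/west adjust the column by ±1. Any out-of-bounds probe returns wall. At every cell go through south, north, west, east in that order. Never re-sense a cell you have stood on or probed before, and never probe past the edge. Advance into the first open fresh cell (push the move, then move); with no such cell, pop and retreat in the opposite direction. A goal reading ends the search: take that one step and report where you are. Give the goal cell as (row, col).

Action: maze.sense[dir→south]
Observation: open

Action: stack.push[x→south]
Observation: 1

Action: maze.move[dir→south]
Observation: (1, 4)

Action: maze.sense[dir→south]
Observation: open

Action: stack.push[x→south]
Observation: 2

Action: maze.move[dir→south]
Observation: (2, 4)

Action: maze.sense[dir→south]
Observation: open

Action: stack.push[x→south]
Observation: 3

Action: maze.move[dir→south]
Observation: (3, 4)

Action: maze.sense[dir→south]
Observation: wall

Action: maze.sense[dir→west]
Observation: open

Action: stack.push[x→west]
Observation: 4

Action: maze.move[dir→west]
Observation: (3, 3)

Action: maze.sense[dir→south]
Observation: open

Action: stack.push[x→south]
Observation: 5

Action: maze.move[dir→south]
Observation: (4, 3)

Action: maze.sense[dir→south]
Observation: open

Action: stack.push[x→south]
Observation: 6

Action: maze.move[dir→south]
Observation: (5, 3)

Action: maze.sense[dir→south]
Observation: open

Action: stack.push[x→south]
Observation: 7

Action: maze.move[dir→south]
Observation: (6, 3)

Action: maze.sense[dir→west]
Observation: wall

Action: maze.sense[dir→east]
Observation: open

Action: stack.push[x→east]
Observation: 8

Action: maze.move[dir→east]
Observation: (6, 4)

Action: maze.sense[dir→north]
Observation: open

Action: stack.push[x→north]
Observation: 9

Action: maze.move[dir→north]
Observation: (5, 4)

Action: maze.sense[dir→east]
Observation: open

Action: stack.push[x→east]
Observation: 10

Action: maze.move[dir→east]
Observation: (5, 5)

Action: maze.sense[dir→south]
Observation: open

Action: stack.push[x→south]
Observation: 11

Action: maze.move[dir→south]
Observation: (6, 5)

Action: maze.sense[dir→east]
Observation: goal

Action: maze.move[dir→east]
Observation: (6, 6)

Answer: (6, 6)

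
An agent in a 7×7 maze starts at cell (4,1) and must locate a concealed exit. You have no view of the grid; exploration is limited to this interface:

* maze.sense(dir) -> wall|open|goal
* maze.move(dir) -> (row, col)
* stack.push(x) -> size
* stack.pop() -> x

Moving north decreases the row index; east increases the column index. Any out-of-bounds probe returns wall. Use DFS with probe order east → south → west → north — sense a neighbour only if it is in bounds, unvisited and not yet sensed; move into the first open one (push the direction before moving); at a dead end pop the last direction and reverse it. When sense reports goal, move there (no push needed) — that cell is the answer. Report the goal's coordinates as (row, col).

I use sense passing dir: east, which returns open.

Invoking push passing x: east, and observe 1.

I invoke move passing dir: east, which returns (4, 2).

I try sense passing dir: east, which returns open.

Invoking push passing x: east, : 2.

I invoke move passing dir: east, → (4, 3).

I use sense passing dir: east, — result: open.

Next I call push passing x: east, : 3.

I call move passing dir: east, yielding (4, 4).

Using sense passing dir: east, and get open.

Then push passing x: east, which returns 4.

Invoking move passing dir: east, and get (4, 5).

Next I call sense passing dir: east, and observe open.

Invoking push passing x: east, which returns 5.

I run move passing dir: east, — result: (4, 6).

Now I run sense passing dir: south, which returns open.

Using push passing x: south, and see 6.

Invoking move passing dir: south, yielding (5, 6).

Now I run sense passing dir: south, — result: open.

Invoking push passing x: south, giving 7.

Then move passing dir: south, yielding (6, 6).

Then sense passing dir: west, which returns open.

I invoke push passing x: west, and get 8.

Next I call move passing dir: west, giving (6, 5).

Calling sense passing dir: west, yielding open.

Invoking push passing x: west, yielding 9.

I run move passing dir: west, — result: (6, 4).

I run sense passing dir: west, which returns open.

Then push passing x: west, which returns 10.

Invoking move passing dir: west, — result: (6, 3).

I use sense passing dir: west, giving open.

Invoking push passing x: west, : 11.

I try move passing dir: west, and observe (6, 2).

Next I call sense passing dir: west, yielding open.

Invoking push passing x: west, : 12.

Invoking move passing dir: west, and get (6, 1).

Using sense passing dir: west, : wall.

Next I call sense passing dir: north, and observe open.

I call push passing x: north, and observe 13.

I run move passing dir: north, giving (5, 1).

I run sense passing dir: east, — result: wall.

Calling sense passing dir: west, and see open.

Calling push passing x: west, and observe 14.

Then move passing dir: west, yielding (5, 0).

I try sense passing dir: north, giving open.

I call push passing x: north, which returns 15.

I use move passing dir: north, : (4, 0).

Next I call sense passing dir: north, and get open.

Next I call push passing x: north, which returns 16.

Next I call move passing dir: north, and get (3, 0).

Invoking sense passing dir: east, yielding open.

Then push passing x: east, yielding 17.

Next I call move passing dir: east, and observe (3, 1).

Calling sense passing dir: east, and see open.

I use push passing x: east, giving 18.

I invoke move passing dir: east, and get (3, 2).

Now I run sense passing dir: east, giving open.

I invoke push passing x: east, yielding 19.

Next I call move passing dir: east, and observe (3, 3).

Now I run sense passing dir: east, and observe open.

Now I run push passing x: east, which returns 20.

I use move passing dir: east, and observe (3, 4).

Next I call sense passing dir: east, and observe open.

Invoking push passing x: east, which returns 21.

Next I call move passing dir: east, : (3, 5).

I invoke sense passing dir: east, giving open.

Using push passing x: east, giving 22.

I use move passing dir: east, which returns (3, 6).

I call sense passing dir: north, → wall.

I call pop(), → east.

Then move passing dir: west, and observe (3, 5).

I try sense passing dir: north, yielding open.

Now I run push passing x: north, — result: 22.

I call move passing dir: north, yielding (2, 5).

Calling sense passing dir: west, — result: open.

Calling push passing x: west, giving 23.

I call move passing dir: west, and observe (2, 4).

Invoking sense passing dir: west, which returns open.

Calling push passing x: west, and get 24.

I invoke move passing dir: west, — result: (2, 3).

Next I call sense passing dir: west, which returns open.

I use push passing x: west, — result: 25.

I run move passing dir: west, : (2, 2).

Next I call sense passing dir: west, and see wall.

Using sense passing dir: north, : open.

I invoke push passing x: north, yielding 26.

I use move passing dir: north, and observe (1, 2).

Now I run sense passing dir: east, and get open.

Now I run push passing x: east, and get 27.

Invoking move passing dir: east, giving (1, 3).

Then sense passing dir: east, yielding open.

I run push passing x: east, yielding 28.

Now I run move passing dir: east, and observe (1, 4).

Invoking sense passing dir: east, — result: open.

Now I run push passing x: east, yielding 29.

I try move passing dir: east, giving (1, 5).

Next I call sense passing dir: east, yielding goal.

Invoking move passing dir: east, yielding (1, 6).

Answer: (1, 6)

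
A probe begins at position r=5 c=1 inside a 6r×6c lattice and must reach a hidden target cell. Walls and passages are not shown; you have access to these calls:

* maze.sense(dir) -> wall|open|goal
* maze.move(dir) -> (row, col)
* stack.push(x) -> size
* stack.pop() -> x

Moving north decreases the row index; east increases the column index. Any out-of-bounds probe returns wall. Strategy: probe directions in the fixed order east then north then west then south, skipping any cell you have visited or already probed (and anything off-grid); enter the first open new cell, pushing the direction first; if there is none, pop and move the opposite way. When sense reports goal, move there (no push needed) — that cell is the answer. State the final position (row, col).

# 1. maze.sense(dir→east) == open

# 2. stack.push(x→east) == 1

# 3. maze.move(dir→east) == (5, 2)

# 4. maze.sense(dir→east) == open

# 5. stack.push(x→east) == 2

# 6. maze.move(dir→east) == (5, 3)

# 7. maze.sense(dir→east) == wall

# 8. maze.sense(dir→north) == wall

# 9. stack.pop() == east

# 10. maze.move(dir→west) == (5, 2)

# 11. maze.sense(dir→north) == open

# 12. stack.push(x→north) == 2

# 13. maze.move(dir→north) == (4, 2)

# 14. maze.sense(dir→north) == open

# 15. stack.push(x→north) == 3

# 16. maze.move(dir→north) == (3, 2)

# 17. maze.sense(dir→east) == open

# 18. stack.push(x→east) == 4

# 19. maze.move(dir→east) == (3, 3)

# 20. maze.sense(dir→east) == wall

# 21. maze.sense(dir→north) == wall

# 22. stack.pop() == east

# 23. maze.move(dir→west) == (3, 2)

# 24. maze.sense(dir→north) == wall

# 25. maze.sense(dir→west) == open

# 26. stack.push(x→west) == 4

# 27. maze.move(dir→west) == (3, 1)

# 28. maze.sense(dir→north) == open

# 29. stack.push(x→north) == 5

# 30. maze.move(dir→north) == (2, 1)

# 31. maze.sense(dir→north) == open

# 32. stack.push(x→north) == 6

# 33. maze.move(dir→north) == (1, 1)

# 34. maze.sense(dir→east) == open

# 35. stack.push(x→east) == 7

# 36. maze.move(dir→east) == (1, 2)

# 37. maze.sense(dir→east) == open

# 38. stack.push(x→east) == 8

# 39. maze.move(dir→east) == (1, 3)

# 40. maze.sense(dir→east) == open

# 41. stack.push(x→east) == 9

# 42. maze.move(dir→east) == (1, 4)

# 43. maze.sense(dir→east) == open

# 44. stack.push(x→east) == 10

# 45. maze.move(dir→east) == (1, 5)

# 46. maze.sense(dir→north) == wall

# 47. maze.sense(dir→south) == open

# 48. stack.push(x→south) == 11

# 49. maze.move(dir→south) == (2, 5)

# 50. maze.sense(dir→west) == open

# 51. stack.push(x→west) == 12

# 52. maze.move(dir→west) == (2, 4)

# 53. stack.pop() == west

# 54. maze.move(dir→east) == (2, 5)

# 55. maze.sense(dir→south) == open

# 56. stack.push(x→south) == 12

# 57. maze.move(dir→south) == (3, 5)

# 58. maze.sense(dir→south) == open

# 59. stack.push(x→south) == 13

# 60. maze.move(dir→south) == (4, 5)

# 61. maze.sense(dir→west) == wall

# 62. maze.sense(dir→south) == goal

# 63. maze.move(dir→south) == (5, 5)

Answer: (5, 5)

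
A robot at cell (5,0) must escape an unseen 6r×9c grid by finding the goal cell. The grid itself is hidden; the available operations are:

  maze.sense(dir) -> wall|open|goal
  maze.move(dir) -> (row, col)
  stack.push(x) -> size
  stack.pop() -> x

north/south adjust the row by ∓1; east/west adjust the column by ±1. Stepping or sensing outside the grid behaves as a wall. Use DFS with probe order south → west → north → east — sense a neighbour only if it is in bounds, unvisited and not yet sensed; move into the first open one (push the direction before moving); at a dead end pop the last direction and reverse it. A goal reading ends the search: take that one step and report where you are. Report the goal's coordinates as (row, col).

~$ maze.sense north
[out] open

~$ stack.push north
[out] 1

~$ maze.move north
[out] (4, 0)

~$ maze.sense north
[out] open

~$ stack.push north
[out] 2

~$ maze.move north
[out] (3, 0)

~$ maze.sense north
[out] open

~$ stack.push north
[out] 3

~$ maze.move north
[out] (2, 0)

~$ maze.sense north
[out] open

~$ stack.push north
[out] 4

~$ maze.move north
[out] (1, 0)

~$ maze.sense north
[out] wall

~$ maze.sense east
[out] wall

~$ stack.pop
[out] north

~$ maze.move south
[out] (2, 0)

~$ maze.sense east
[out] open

~$ stack.push east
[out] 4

~$ maze.move east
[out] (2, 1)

~$ maze.sense south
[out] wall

~$ maze.sense east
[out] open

~$ stack.push east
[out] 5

~$ maze.move east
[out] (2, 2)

~$ maze.sense south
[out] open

~$ stack.push south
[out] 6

~$ maze.move south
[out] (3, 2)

~$ maze.sense south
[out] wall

~$ maze.sense east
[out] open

~$ stack.push east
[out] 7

~$ maze.move east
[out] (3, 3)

~$ maze.sense south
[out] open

~$ stack.push south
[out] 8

~$ maze.move south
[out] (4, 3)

~$ maze.sense south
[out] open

~$ stack.push south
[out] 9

~$ maze.move south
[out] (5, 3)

~$ maze.sense west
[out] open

~$ stack.push west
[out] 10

~$ maze.move west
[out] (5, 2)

~$ maze.sense west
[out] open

~$ stack.push west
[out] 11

~$ maze.move west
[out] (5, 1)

~$ maze.sense north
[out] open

~$ stack.push north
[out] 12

~$ maze.move north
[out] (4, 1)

~$ stack.pop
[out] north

~$ maze.move south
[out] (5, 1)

~$ stack.pop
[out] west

~$ maze.move east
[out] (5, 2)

~$ stack.pop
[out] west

~$ maze.move east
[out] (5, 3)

~$ maze.sense east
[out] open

~$ stack.push east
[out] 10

~$ maze.move east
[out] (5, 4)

~$ maze.sense north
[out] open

~$ stack.push north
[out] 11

~$ maze.move north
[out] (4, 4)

~$ maze.sense north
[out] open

~$ stack.push north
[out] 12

~$ maze.move north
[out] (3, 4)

~$ maze.sense north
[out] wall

~$ maze.sense east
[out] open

~$ stack.push east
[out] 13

~$ maze.move east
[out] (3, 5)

~$ maze.sense south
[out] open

~$ stack.push south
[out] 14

~$ maze.move south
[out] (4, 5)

~$ maze.sense south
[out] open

~$ stack.push south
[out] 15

~$ maze.move south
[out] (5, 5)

~$ maze.sense east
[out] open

~$ stack.push east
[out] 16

~$ maze.move east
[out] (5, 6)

~$ maze.sense north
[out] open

~$ stack.push north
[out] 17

~$ maze.move north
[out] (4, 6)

~$ maze.sense north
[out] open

~$ stack.push north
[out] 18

~$ maze.move north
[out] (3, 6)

~$ maze.sense north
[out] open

~$ stack.push north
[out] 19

~$ maze.move north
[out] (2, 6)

~$ maze.sense west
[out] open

~$ stack.push west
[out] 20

~$ maze.move west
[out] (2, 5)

~$ maze.sense north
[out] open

~$ stack.push north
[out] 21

~$ maze.move north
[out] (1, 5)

~$ maze.sense west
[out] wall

~$ maze.sense north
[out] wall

~$ maze.sense east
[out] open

~$ stack.push east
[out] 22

~$ maze.move east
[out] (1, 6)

~$ maze.sense north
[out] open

~$ stack.push north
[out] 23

~$ maze.move north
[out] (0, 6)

~$ maze.sense east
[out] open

~$ stack.push east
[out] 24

~$ maze.move east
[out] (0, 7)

~$ maze.sense south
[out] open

~$ stack.push south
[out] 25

~$ maze.move south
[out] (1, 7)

~$ maze.sense south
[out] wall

~$ maze.sense east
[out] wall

~$ stack.pop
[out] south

~$ maze.move north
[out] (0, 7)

~$ maze.sense east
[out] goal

~$ maze.move east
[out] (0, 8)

Answer: (0, 8)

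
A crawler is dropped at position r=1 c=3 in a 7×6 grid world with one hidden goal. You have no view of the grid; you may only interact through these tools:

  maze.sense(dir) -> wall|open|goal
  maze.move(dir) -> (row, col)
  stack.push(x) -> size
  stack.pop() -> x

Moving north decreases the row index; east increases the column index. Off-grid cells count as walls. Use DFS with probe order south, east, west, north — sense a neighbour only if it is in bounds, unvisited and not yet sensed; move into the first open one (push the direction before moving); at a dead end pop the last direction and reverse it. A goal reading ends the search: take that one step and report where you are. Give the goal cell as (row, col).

% maze.sense dir→south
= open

% stack.push x→south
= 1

% maze.move dir→south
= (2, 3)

% maze.sense dir→south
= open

% stack.push x→south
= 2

% maze.move dir→south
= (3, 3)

% maze.sense dir→south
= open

% stack.push x→south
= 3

% maze.move dir→south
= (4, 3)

% maze.sense dir→south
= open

% stack.push x→south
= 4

% maze.move dir→south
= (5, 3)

% maze.sense dir→south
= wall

% maze.sense dir→east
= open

% stack.push x→east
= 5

% maze.move dir→east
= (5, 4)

% maze.sense dir→south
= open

% stack.push x→south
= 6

% maze.move dir→south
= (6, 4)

% maze.sense dir→east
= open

% stack.push x→east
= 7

% maze.move dir→east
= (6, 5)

% maze.sense dir→north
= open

% stack.push x→north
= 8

% maze.move dir→north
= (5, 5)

% maze.sense dir→north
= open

% stack.push x→north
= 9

% maze.move dir→north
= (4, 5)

% maze.sense dir→west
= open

% stack.push x→west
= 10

% maze.move dir→west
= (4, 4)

% maze.sense dir→north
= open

% stack.push x→north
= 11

% maze.move dir→north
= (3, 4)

% maze.sense dir→east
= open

% stack.push x→east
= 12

% maze.move dir→east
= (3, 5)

% maze.sense dir→north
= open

% stack.push x→north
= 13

% maze.move dir→north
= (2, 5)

% maze.sense dir→west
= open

% stack.push x→west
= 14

% maze.move dir→west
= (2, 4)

% maze.sense dir→north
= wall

% stack.pop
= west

% maze.move dir→east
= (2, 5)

% maze.sense dir→north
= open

% stack.push x→north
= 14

% maze.move dir→north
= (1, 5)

% maze.sense dir→north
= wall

% stack.pop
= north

% maze.move dir→south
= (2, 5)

% stack.pop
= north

% maze.move dir→south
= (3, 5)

% stack.pop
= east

% maze.move dir→west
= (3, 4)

% stack.pop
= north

% maze.move dir→south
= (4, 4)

% stack.pop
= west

% maze.move dir→east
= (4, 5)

% stack.pop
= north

% maze.move dir→south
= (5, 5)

% stack.pop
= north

% maze.move dir→south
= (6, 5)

% stack.pop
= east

% maze.move dir→west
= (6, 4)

% stack.pop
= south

% maze.move dir→north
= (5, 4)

% stack.pop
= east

% maze.move dir→west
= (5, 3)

% maze.sense dir→west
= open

% stack.push x→west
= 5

% maze.move dir→west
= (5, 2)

% maze.sense dir→south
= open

% stack.push x→south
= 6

% maze.move dir→south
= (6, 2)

% maze.sense dir→west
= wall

% stack.pop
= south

% maze.move dir→north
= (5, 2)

% maze.sense dir→west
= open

% stack.push x→west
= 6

% maze.move dir→west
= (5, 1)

% maze.sense dir→west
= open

% stack.push x→west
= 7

% maze.move dir→west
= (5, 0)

% maze.sense dir→south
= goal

% maze.move dir→south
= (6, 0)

Answer: (6, 0)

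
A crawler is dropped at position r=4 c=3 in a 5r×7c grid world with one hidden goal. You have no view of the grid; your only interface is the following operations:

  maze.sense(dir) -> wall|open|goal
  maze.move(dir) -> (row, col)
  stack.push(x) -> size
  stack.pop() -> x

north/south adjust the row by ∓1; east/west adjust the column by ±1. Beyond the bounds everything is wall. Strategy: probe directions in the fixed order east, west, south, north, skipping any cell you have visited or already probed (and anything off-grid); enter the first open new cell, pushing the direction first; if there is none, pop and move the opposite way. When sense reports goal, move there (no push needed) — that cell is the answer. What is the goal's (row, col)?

I use maze.sense passing dir='east', → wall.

I try maze.sense passing dir='west', which returns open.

Then stack.push passing x='west', giving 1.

Then maze.move passing dir='west', : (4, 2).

I call maze.sense passing dir='west', which returns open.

I use stack.push passing x='west', giving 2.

Using maze.move passing dir='west', yielding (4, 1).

I try maze.sense passing dir='west', : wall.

I call maze.sense passing dir='north', — result: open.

I use stack.push passing x='north', which returns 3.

I run maze.move passing dir='north', : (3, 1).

Invoking maze.sense passing dir='east', : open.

Then stack.push passing x='east', giving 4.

Next I call maze.move passing dir='east', which returns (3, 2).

I use maze.sense passing dir='east', → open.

Now I run stack.push passing x='east', and observe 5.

Next I call maze.move passing dir='east', which returns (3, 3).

Now I run maze.sense passing dir='east', → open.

I run stack.push passing x='east', yielding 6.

Now I run maze.move passing dir='east', → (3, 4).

Next I call maze.sense passing dir='east', yielding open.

Using stack.push passing x='east', giving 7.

Now I run maze.move passing dir='east', yielding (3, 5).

Calling maze.sense passing dir='east', : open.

I use stack.push passing x='east', which returns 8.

Now I run maze.move passing dir='east', yielding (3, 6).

Invoking maze.sense passing dir='south', : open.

Now I run stack.push passing x='south', and observe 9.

Now I run maze.move passing dir='south', → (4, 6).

I call maze.sense passing dir='west', giving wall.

Then stack.pop(), which returns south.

Invoking maze.move passing dir='north', and observe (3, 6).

Next I call maze.sense passing dir='north', yielding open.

Now I run stack.push passing x='north', : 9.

I use maze.move passing dir='north', which returns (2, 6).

I call maze.sense passing dir='west', → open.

I use stack.push passing x='west', which returns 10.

I call maze.move passing dir='west', which returns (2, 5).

I try maze.sense passing dir='west', giving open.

Using stack.push passing x='west', yielding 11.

I run maze.move passing dir='west', yielding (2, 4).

I run maze.sense passing dir='west', → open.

I invoke stack.push passing x='west', giving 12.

Calling maze.move passing dir='west', : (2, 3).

I call maze.sense passing dir='west', and observe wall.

Invoking maze.sense passing dir='north', and see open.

I use stack.push passing x='north', : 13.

I call maze.move passing dir='north', — result: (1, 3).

Invoking maze.sense passing dir='east', and get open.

Calling stack.push passing x='east', and observe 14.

I call maze.move passing dir='east', yielding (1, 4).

I invoke maze.sense passing dir='east', and get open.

Next I call stack.push passing x='east', → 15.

Now I run maze.move passing dir='east', : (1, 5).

Then maze.sense passing dir='east', : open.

Next I call stack.push passing x='east', which returns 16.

I try maze.move passing dir='east', and see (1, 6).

I call maze.sense passing dir='north', — result: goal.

Now I run maze.move passing dir='north', giving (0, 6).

Answer: (0, 6)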